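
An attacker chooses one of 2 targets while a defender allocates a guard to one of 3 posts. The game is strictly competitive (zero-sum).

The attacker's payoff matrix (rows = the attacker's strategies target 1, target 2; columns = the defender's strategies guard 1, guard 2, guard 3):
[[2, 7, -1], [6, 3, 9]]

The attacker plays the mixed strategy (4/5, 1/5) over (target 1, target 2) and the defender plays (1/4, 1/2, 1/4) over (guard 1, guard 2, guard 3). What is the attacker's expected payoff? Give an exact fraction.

Against (1/4, 1/2, 1/4), each row's expected payoff is target 1: 15/4; target 2: 21/4.
Taking the (4/5, 1/5)-weighted average: (4/5)·(15/4) + (1/5)·(21/4) = 81/20.

81/20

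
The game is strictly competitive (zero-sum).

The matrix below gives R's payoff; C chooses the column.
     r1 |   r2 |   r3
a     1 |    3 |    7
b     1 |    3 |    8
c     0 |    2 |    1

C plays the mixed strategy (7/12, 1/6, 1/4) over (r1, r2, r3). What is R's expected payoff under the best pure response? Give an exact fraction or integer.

37/12

a: (1)·(7/12) + (3)·(1/6) + (7)·(1/4) = 17/6.
b: (1)·(7/12) + (3)·(1/6) + (8)·(1/4) = 37/12.
c: (0)·(7/12) + (2)·(1/6) + (1)·(1/4) = 7/12.
The best pure response is b with expected payoff 37/12.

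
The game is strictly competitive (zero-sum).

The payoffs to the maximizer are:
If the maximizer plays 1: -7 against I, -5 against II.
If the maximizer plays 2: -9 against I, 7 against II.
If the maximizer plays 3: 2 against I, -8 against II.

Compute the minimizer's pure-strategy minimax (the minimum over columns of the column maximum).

The worst case (largest entry) in each column is I: 2, II: 7.
The best (smallest) of these is 2.

2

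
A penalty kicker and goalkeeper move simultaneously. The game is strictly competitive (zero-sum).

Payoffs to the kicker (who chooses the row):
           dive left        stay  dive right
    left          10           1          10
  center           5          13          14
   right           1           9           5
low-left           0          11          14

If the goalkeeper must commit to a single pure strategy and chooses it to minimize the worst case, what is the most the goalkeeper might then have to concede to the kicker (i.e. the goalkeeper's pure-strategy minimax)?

The worst case (largest entry) in each column is dive left: 10, stay: 13, dive right: 14.
The best (smallest) of these is 10.

10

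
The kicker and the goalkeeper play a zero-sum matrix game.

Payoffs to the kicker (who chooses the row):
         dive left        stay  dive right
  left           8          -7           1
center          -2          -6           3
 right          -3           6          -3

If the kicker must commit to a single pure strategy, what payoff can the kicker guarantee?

-3

The worst-case payoff for each row is left: -7, center: -6, right: -3.
The best of these is -3.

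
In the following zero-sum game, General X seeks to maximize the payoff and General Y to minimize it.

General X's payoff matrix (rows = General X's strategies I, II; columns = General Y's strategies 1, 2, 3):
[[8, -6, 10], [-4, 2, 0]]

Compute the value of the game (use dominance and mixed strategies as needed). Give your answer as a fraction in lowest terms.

Column 3 is strictly dominated by 1 for General Y (it gives General X more in every row).
The remaining 2×2 game on (I, II) × (1, 2) has no saddle point. Let General X play I with probability p; indifference gives 8p − 4(1−p) = −6p + 2(1−p), so p = 3/10.
Similarly General Y's optimal q on 1 is 2/5, and the value is 8·(2/5) + (-6)·(3/5) = -2/5.

-2/5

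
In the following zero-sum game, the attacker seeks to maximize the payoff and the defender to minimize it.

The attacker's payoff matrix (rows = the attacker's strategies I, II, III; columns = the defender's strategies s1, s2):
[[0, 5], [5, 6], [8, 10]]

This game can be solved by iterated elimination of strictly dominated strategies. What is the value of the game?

8

Column s2 is strictly dominated by s1 for the defender (0<5, 5<6, 8<10); eliminate s2.
Row I is strictly dominated by row II (5>0); eliminate I.
Row II is strictly dominated by row III (8>5); eliminate II.
Only (III, s1) remains, with payoff 8.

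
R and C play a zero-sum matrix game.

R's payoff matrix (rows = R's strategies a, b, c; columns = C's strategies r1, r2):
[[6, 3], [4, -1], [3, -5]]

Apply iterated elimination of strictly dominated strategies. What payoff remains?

3

Row b is strictly dominated by row a (6>4, 3>-1); eliminate b.
Column r1 is strictly dominated by r2 for C (3<6, -5<3); eliminate r1.
Row c is strictly dominated by row a (3>-5); eliminate c.
Only (a, r2) remains, with payoff 3.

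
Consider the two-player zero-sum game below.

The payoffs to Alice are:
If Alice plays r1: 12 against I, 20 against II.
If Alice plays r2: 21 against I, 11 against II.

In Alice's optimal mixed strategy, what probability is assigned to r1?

Row minima are 12 and 11, so Alice's maximin is 12; column maxima are 21 and 20, so Bob's minimax is 20. These differ, so the equilibrium is in mixed strategies.
Let Alice play r1 with probability p. Bob is indifferent when 12p + 21(1−p) = 20p + 11(1−p), giving p = 5/9.

5/9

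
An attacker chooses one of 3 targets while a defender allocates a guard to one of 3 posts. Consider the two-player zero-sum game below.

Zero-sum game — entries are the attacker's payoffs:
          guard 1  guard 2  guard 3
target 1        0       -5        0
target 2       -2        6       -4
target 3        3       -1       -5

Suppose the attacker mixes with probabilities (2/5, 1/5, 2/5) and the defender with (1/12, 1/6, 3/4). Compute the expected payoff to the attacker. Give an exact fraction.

-67/30

Against (1/12, 1/6, 3/4), each row's expected payoff is target 1: -5/6; target 2: -13/6; target 3: -11/3.
Taking the (2/5, 1/5, 2/5)-weighted average: (2/5)·(-5/6) + (1/5)·(-13/6) + (2/5)·(-11/3) = -67/30.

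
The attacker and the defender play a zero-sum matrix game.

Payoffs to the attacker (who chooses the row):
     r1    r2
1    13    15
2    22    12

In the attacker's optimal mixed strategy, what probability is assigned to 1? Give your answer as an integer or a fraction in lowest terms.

5/6

Row minima are 13 and 12, so the attacker's maximin is 13; column maxima are 22 and 15, so the defender's minimax is 15. These differ, so the equilibrium is in mixed strategies.
Let the attacker play 1 with probability p. The defender is indifferent when 13p + 22(1−p) = 15p + 12(1−p), giving p = 5/6.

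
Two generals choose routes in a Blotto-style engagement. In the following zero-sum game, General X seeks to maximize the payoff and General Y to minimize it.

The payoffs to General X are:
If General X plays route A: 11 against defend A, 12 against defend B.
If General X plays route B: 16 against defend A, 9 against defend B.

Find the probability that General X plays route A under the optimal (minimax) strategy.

Row minima are 11 and 9, so General X's maximin is 11; column maxima are 16 and 12, so General Y's minimax is 12. These differ, so the equilibrium is in mixed strategies.
Let General X play route A with probability p. General Y is indifferent when 11p + 16(1−p) = 12p + 9(1−p), giving p = 7/8.

7/8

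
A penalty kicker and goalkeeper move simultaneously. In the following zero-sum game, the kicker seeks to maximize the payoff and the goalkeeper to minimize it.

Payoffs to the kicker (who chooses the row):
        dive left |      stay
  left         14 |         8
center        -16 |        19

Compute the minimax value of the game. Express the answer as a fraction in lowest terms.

394/41

Row minima are 8 and -16, so the kicker's maximin is 8; column maxima are 14 and 19, so the goalkeeper's minimax is 14. These differ, so the equilibrium is in mixed strategies.
Let the kicker play left with probability p. The goalkeeper is indifferent when 14p − 16(1−p) = 8p + 19(1−p), giving p = 35/41.
Let the goalkeeper play dive left with probability q. The kicker is indifferent when 14q + 8(1−q) = −16q + 19(1−q), giving q = 11/41.
The value is 14·(11/41) + (8)·(30/41) = 394/41.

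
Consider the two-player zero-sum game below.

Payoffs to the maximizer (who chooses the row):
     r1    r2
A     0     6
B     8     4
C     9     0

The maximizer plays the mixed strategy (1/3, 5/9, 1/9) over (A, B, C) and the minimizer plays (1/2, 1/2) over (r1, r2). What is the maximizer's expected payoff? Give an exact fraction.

Against (1/2, 1/2), each row's expected payoff is A: 3; B: 6; C: 9/2.
Taking the (1/3, 5/9, 1/9)-weighted average: (1/3)·(3) + (5/9)·(6) + (1/9)·(9/2) = 29/6.

29/6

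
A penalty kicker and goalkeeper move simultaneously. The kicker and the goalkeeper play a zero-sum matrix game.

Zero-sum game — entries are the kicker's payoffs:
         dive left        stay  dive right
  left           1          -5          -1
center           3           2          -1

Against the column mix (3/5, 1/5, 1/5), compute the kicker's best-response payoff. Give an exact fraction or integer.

2

left: (1)·(3/5) + (-5)·(1/5) + (-1)·(1/5) = -3/5.
center: (3)·(3/5) + (2)·(1/5) + (-1)·(1/5) = 2.
The best pure response is center with expected payoff 2.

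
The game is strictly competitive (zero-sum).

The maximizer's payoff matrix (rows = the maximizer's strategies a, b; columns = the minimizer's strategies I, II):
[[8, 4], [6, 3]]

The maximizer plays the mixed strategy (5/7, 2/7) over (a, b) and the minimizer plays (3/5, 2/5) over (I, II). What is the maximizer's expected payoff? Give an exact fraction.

Against (3/5, 2/5), each row's expected payoff is a: 32/5; b: 24/5.
Taking the (5/7, 2/7)-weighted average: (5/7)·(32/5) + (2/7)·(24/5) = 208/35.

208/35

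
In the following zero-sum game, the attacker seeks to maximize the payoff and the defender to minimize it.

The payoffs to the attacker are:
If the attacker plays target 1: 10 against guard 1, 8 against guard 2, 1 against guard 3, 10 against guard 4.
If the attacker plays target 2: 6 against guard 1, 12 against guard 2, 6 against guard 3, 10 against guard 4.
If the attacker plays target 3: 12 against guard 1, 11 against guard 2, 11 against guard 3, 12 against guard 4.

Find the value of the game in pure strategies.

11

Row minima: 1, 6, 11 → the attacker's maximin is 11.
Column maxima: 12, 12, 11, 12 → the defender's minimax is 11.
They coincide at (target 3, guard 3), so the value is 11.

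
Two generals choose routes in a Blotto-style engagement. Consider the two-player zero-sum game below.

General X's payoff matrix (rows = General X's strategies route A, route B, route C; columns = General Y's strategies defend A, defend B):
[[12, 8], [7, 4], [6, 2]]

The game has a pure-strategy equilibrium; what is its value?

Row minima: 8, 4, 2 → General X's maximin is 8.
Column maxima: 12, 8 → General Y's minimax is 8.
They coincide at (route A, defend B), so the value is 8.

8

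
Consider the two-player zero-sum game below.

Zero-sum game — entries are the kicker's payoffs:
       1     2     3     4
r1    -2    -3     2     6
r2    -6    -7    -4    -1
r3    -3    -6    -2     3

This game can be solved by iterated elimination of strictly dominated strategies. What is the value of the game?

-3

Row r3 is strictly dominated by row r1 (-2>-3, -3>-6, 2>-2, 6>3); eliminate r3.
Column 3 is strictly dominated by 1 for the goalkeeper (-2<2, -6<-4); eliminate 3.
Row r2 is strictly dominated by row r1 (-2>-6, -3>-7, 6>-1); eliminate r2.
Column 4 is strictly dominated by 1 for the goalkeeper (-2<6); eliminate 4.
Column 1 is strictly dominated by 2 for the goalkeeper (-3<-2); eliminate 1.
Only (r1, 2) remains, with payoff -3.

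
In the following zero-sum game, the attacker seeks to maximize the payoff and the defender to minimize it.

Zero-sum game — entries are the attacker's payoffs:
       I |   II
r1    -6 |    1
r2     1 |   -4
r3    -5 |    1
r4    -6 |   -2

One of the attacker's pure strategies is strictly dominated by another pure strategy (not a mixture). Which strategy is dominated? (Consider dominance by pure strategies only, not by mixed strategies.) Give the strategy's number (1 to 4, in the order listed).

Compare r4 with r3: -5 > -6, 1 > -2.
So r3 strictly dominates r4 for the attacker; r4 is strictly dominated.

4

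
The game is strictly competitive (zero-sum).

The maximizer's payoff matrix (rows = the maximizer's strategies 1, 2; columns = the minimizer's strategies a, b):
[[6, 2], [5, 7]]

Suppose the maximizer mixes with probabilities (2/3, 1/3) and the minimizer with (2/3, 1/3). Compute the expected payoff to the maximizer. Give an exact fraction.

5

Against (2/3, 1/3), each row's expected payoff is 1: 14/3; 2: 17/3.
Taking the (2/3, 1/3)-weighted average: (2/3)·(14/3) + (1/3)·(17/3) = 5.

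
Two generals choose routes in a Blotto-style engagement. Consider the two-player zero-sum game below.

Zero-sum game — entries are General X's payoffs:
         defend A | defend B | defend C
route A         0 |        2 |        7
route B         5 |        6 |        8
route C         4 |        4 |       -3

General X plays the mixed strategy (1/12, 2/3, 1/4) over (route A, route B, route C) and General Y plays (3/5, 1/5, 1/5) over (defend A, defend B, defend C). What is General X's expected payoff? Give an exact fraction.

Against (3/5, 1/5, 1/5), each row's expected payoff is route A: 9/5; route B: 29/5; route C: 13/5.
Taking the (1/12, 2/3, 1/4)-weighted average: (1/12)·(9/5) + (2/3)·(29/5) + (1/4)·(13/5) = 14/3.

14/3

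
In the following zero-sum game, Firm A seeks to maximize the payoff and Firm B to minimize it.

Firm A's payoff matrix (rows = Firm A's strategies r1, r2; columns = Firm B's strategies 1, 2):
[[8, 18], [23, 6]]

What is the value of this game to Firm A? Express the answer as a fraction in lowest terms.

Row minima are 8 and 6, so Firm A's maximin is 8; column maxima are 23 and 18, so Firm B's minimax is 18. These differ, so the equilibrium is in mixed strategies.
Let Firm A play r1 with probability p. Firm B is indifferent when 8p + 23(1−p) = 18p + 6(1−p), giving p = 17/27.
Let Firm B play 1 with probability q. Firm A is indifferent when 8q + 18(1−q) = 23q + 6(1−q), giving q = 4/9.
The value is 8·(4/9) + (18)·(5/9) = 122/9.

122/9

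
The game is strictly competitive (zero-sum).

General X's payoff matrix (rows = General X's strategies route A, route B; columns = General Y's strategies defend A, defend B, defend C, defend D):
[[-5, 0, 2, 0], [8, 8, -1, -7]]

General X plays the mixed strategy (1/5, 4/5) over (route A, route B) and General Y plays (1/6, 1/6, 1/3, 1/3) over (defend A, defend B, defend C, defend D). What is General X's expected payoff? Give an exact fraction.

Against (1/6, 1/6, 1/3, 1/3), each row's expected payoff is route A: -1/6; route B: 0.
Taking the (1/5, 4/5)-weighted average: (1/5)·(-1/6) + (4/5)·(0) = -1/30.

-1/30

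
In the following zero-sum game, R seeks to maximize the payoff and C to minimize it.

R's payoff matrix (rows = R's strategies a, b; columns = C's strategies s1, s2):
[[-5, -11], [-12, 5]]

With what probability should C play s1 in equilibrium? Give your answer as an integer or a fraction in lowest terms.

Row minima are -11 and -12, so R's maximin is -11; column maxima are -5 and 5, so C's minimax is -5. These differ, so the equilibrium is in mixed strategies.
Let C play s1 with probability q. R is indifferent when −5q − 11(1−q) = −12q + 5(1−q), giving q = 16/23.

16/23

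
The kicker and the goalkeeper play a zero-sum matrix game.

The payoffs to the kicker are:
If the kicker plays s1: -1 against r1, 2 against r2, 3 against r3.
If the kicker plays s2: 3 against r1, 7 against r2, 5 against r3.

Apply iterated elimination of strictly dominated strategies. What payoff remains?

3

Row s1 is strictly dominated by row s2 (3>-1, 7>2, 5>3); eliminate s1.
Column r2 is strictly dominated by r1 for the goalkeeper (3<7); eliminate r2.
Column r3 is strictly dominated by r1 for the goalkeeper (3<5); eliminate r3.
Only (s2, r1) remains, with payoff 3.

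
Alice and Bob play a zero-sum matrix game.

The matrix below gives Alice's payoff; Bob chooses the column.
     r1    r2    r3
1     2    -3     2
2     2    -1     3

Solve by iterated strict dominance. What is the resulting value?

-1

Column r3 is strictly dominated by r2 for Bob (-3<2, -1<3); eliminate r3.
Column r1 is strictly dominated by r2 for Bob (-3<2, -1<2); eliminate r1.
Row 1 is strictly dominated by row 2 (-1>-3); eliminate 1.
Only (2, r2) remains, with payoff -1.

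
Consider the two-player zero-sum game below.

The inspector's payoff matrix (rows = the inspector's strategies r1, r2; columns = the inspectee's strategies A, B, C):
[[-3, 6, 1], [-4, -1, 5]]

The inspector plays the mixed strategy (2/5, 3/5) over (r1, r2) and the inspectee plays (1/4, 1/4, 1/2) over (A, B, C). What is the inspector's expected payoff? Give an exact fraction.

5/4

Against (1/4, 1/4, 1/2), each row's expected payoff is r1: 5/4; r2: 5/4.
Taking the (2/5, 3/5)-weighted average: (2/5)·(5/4) + (3/5)·(5/4) = 5/4.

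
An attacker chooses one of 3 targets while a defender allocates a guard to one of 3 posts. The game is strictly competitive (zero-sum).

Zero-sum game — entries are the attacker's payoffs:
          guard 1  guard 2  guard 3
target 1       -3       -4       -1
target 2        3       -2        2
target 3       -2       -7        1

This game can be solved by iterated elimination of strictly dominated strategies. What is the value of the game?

-2

Column guard 3 is strictly dominated by guard 2 for the defender (-4<-1, -2<2, -7<1); eliminate guard 3.
Row target 3 is strictly dominated by row target 2 (3>-2, -2>-7); eliminate target 3.
Row target 1 is strictly dominated by row target 2 (3>-3, -2>-4); eliminate target 1.
Column guard 1 is strictly dominated by guard 2 for the defender (-2<3); eliminate guard 1.
Only (target 2, guard 2) remains, with payoff -2.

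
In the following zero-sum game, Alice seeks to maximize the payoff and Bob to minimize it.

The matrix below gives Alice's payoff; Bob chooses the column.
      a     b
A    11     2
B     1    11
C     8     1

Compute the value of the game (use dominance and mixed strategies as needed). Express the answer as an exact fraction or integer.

119/19

Row C is strictly dominated by row A, so Alice never plays it.
The remaining 2×2 game on (A, B) × (a, b) has no saddle point. Let Alice play A with probability p; indifference gives 11p + (1−p) = 2p + 11(1−p), so p = 10/19.
Similarly Bob's optimal q on a is 9/19, and the value is 11·(9/19) + (2)·(10/19) = 119/19.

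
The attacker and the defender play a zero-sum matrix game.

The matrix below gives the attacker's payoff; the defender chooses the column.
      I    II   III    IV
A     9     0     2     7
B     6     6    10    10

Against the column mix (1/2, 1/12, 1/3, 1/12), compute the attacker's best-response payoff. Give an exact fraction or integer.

A: (9)·(1/2) + (0)·(1/12) + (2)·(1/3) + (7)·(1/12) = 23/4.
B: (6)·(1/2) + (6)·(1/12) + (10)·(1/3) + (10)·(1/12) = 23/3.
The best pure response is B with expected payoff 23/3.

23/3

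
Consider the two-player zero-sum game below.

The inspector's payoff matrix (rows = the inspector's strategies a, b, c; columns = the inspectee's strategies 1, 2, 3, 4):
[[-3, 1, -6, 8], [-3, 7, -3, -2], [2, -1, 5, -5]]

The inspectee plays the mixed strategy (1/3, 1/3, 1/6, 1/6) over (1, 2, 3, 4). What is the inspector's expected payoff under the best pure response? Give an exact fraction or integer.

1/2

a: (-3)·(1/3) + (1)·(1/3) + (-6)·(1/6) + (8)·(1/6) = -1/3.
b: (-3)·(1/3) + (7)·(1/3) + (-3)·(1/6) + (-2)·(1/6) = 1/2.
c: (2)·(1/3) + (-1)·(1/3) + (5)·(1/6) + (-5)·(1/6) = 1/3.
The best pure response is b with expected payoff 1/2.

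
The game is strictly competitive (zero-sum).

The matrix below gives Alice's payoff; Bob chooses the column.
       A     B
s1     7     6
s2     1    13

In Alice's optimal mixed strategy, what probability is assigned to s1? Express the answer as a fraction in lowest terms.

12/13

Row minima are 6 and 1, so Alice's maximin is 6; column maxima are 7 and 13, so Bob's minimax is 7. These differ, so the equilibrium is in mixed strategies.
Let Alice play s1 with probability p. Bob is indifferent when 7p + (1−p) = 6p + 13(1−p), giving p = 12/13.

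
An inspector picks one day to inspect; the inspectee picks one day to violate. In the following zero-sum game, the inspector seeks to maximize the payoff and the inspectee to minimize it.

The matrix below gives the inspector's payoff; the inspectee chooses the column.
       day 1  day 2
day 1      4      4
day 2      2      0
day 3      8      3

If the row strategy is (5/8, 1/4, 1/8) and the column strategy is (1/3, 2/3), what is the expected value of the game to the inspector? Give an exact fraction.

13/4

Against (1/3, 2/3), each row's expected payoff is day 1: 4; day 2: 2/3; day 3: 14/3.
Taking the (5/8, 1/4, 1/8)-weighted average: (5/8)·(4) + (1/4)·(2/3) + (1/8)·(14/3) = 13/4.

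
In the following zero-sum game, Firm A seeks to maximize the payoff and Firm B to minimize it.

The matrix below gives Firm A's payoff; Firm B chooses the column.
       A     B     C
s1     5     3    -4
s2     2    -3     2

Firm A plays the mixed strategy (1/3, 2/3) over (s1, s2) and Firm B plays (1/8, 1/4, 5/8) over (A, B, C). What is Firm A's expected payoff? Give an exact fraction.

Against (1/8, 1/4, 5/8), each row's expected payoff is s1: -9/8; s2: 3/4.
Taking the (1/3, 2/3)-weighted average: (1/3)·(-9/8) + (2/3)·(3/4) = 1/8.

1/8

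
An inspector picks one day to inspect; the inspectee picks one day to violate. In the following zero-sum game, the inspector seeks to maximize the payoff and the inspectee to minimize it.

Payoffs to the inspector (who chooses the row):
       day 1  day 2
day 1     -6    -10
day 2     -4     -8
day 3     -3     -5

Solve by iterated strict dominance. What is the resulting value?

-5

Column day 1 is strictly dominated by day 2 for the inspectee (-10<-6, -8<-4, -5<-3); eliminate day 1.
Row day 1 is strictly dominated by row day 2 (-8>-10); eliminate day 1.
Row day 2 is strictly dominated by row day 3 (-5>-8); eliminate day 2.
Only (day 3, day 2) remains, with payoff -5.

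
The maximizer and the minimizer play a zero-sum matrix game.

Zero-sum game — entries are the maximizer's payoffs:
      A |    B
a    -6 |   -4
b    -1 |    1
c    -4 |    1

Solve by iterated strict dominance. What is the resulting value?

-1

Column B is strictly dominated by A for the minimizer (-6<-4, -1<1, -4<1); eliminate B.
Row a is strictly dominated by row b (-1>-6); eliminate a.
Row c is strictly dominated by row b (-1>-4); eliminate c.
Only (b, A) remains, with payoff -1.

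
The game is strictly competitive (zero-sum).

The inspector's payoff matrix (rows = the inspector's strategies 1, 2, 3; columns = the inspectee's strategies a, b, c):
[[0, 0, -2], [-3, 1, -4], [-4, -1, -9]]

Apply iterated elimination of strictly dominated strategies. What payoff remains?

-2

Row 3 is strictly dominated by row 1 (0>-4, 0>-1, -2>-9); eliminate 3.
Column a is strictly dominated by c for the inspectee (-2<0, -4<-3); eliminate a.
Column b is strictly dominated by c for the inspectee (-2<0, -4<1); eliminate b.
Row 2 is strictly dominated by row 1 (-2>-4); eliminate 2.
Only (1, c) remains, with payoff -2.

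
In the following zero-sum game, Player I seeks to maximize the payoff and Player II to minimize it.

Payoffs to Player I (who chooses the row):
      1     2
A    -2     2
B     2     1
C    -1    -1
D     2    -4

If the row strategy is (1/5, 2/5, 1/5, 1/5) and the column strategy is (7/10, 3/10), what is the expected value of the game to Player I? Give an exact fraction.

9/25

Against (7/10, 3/10), each row's expected payoff is A: -4/5; B: 17/10; C: -1; D: 1/5.
Taking the (1/5, 2/5, 1/5, 1/5)-weighted average: (1/5)·(-4/5) + (2/5)·(17/10) + (1/5)·(-1) + (1/5)·(1/5) = 9/25.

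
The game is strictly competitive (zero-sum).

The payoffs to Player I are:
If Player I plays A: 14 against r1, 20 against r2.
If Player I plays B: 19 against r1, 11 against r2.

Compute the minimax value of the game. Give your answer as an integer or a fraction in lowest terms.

113/7

Row minima are 14 and 11, so Player I's maximin is 14; column maxima are 19 and 20, so Player II's minimax is 19. These differ, so the equilibrium is in mixed strategies.
Let Player I play A with probability p. Player II is indifferent when 14p + 19(1−p) = 20p + 11(1−p), giving p = 4/7.
Let Player II play r1 with probability q. Player I is indifferent when 14q + 20(1−q) = 19q + 11(1−q), giving q = 9/14.
The value is 14·(9/14) + (20)·(5/14) = 113/7.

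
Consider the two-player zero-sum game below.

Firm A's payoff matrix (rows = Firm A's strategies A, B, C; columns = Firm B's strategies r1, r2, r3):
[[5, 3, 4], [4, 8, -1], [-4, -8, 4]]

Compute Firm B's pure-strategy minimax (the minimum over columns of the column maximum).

The worst case (largest entry) in each column is r1: 5, r2: 8, r3: 4.
The best (smallest) of these is 4.

4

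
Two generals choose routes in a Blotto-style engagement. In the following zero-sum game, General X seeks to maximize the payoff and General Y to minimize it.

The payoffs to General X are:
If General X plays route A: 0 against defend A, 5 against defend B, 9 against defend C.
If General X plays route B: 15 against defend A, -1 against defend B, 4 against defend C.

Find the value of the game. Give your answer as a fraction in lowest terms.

Column defend C is strictly dominated by defend B for General Y (it gives General X more in every row).
The remaining 2×2 game on (route A, route B) × (defend A, defend B) has no saddle point. Let General X play route A with probability p; indifference gives 15(1−p) = 5p − (1−p), so p = 16/21.
Similarly General Y's optimal q on defend A is 2/7, and the value is 0·(2/7) + (5)·(5/7) = 25/7.

25/7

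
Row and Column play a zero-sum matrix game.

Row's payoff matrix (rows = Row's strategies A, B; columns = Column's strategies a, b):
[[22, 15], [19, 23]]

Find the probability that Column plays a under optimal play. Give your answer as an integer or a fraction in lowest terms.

8/11

Row minima are 15 and 19, so Row's maximin is 19; column maxima are 22 and 23, so Column's minimax is 22. These differ, so the equilibrium is in mixed strategies.
Let Column play a with probability q. Row is indifferent when 22q + 15(1−q) = 19q + 23(1−q), giving q = 8/11.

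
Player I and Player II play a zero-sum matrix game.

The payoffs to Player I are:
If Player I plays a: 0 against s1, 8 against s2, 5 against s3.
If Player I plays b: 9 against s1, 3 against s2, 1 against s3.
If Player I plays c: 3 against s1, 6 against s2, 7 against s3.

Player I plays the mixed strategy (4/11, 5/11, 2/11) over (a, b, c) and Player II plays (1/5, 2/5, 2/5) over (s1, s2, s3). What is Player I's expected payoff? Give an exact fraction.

Against (1/5, 2/5, 2/5), each row's expected payoff is a: 26/5; b: 17/5; c: 29/5.
Taking the (4/11, 5/11, 2/11)-weighted average: (4/11)·(26/5) + (5/11)·(17/5) + (2/11)·(29/5) = 247/55.

247/55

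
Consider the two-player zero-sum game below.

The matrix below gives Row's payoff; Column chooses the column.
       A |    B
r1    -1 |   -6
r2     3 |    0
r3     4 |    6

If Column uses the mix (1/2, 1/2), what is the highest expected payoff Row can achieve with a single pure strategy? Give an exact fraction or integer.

5

r1: (-1)·(1/2) + (-6)·(1/2) = -7/2.
r2: (3)·(1/2) + (0)·(1/2) = 3/2.
r3: (4)·(1/2) + (6)·(1/2) = 5.
The best pure response is r3 with expected payoff 5.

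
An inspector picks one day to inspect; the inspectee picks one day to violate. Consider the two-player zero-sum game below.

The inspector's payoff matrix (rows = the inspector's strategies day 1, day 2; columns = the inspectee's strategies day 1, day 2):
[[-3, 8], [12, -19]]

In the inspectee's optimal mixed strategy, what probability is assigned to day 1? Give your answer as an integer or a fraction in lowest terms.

Row minima are -3 and -19, so the inspector's maximin is -3; column maxima are 12 and 8, so the inspectee's minimax is 8. These differ, so the equilibrium is in mixed strategies.
Let the inspectee play day 1 with probability q. The inspector is indifferent when −3q + 8(1−q) = 12q − 19(1−q), giving q = 9/14.

9/14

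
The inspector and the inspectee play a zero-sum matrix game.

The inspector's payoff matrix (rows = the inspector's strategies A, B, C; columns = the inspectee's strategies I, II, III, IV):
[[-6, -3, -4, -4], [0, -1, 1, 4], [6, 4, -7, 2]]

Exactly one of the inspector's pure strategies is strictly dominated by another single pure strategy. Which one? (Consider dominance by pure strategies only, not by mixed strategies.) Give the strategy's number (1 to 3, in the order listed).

1

Compare A with B: 0 > -6, -1 > -3, 1 > -4, 4 > -4.
So B strictly dominates A for the inspector; A is strictly dominated.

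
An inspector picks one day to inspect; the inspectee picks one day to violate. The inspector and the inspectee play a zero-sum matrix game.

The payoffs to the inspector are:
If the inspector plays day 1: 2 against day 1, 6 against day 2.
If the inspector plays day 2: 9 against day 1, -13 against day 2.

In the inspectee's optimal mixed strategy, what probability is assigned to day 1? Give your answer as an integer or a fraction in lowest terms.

Row minima are 2 and -13, so the inspector's maximin is 2; column maxima are 9 and 6, so the inspectee's minimax is 6. These differ, so the equilibrium is in mixed strategies.
Let the inspectee play day 1 with probability q. The inspector is indifferent when 2q + 6(1−q) = 9q − 13(1−q), giving q = 19/26.

19/26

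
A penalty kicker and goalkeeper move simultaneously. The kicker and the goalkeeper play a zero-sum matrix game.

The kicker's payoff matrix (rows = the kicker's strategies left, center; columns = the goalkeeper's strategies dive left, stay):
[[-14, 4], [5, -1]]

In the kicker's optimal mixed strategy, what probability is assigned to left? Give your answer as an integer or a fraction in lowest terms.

Row minima are -14 and -1, so the kicker's maximin is -1; column maxima are 5 and 4, so the goalkeeper's minimax is 4. These differ, so the equilibrium is in mixed strategies.
Let the kicker play left with probability p. The goalkeeper is indifferent when −14p + 5(1−p) = 4p − (1−p), giving p = 1/4.

1/4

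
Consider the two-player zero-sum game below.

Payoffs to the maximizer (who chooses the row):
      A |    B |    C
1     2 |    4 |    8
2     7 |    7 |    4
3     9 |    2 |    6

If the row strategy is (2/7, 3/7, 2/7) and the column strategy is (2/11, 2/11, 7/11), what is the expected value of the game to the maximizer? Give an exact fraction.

Against (2/11, 2/11, 7/11), each row's expected payoff is 1: 68/11; 2: 56/11; 3: 64/11.
Taking the (2/7, 3/7, 2/7)-weighted average: (2/7)·(68/11) + (3/7)·(56/11) + (2/7)·(64/11) = 432/77.

432/77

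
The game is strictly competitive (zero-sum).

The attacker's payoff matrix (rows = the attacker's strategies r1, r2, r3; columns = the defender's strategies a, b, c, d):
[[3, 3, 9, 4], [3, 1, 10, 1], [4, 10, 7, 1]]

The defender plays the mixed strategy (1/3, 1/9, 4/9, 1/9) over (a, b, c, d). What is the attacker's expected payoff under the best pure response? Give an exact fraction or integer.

52/9

r1: (3)·(1/3) + (3)·(1/9) + (9)·(4/9) + (4)·(1/9) = 52/9.
r2: (3)·(1/3) + (1)·(1/9) + (10)·(4/9) + (1)·(1/9) = 17/3.
r3: (4)·(1/3) + (10)·(1/9) + (7)·(4/9) + (1)·(1/9) = 17/3.
The best pure response is r1 with expected payoff 52/9.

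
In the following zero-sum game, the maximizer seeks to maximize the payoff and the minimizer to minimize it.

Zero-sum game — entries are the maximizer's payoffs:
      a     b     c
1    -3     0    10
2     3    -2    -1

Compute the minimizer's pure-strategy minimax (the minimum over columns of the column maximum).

0

The worst case (largest entry) in each column is a: 3, b: 0, c: 10.
The best (smallest) of these is 0.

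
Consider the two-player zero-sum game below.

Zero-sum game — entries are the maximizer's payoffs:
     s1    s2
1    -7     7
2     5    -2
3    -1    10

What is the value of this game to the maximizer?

Row 1 is strictly dominated by row 3, so the maximizer never plays it.
The remaining 2×2 game on (2, 3) × (s1, s2) has no saddle point. Let the maximizer play 2 with probability p; indifference gives 5p − (1−p) = −2p + 10(1−p), so p = 11/18.
Similarly the minimizer's optimal q on s1 is 2/3, and the value is 5·(2/3) + (-2)·(1/3) = 8/3.

8/3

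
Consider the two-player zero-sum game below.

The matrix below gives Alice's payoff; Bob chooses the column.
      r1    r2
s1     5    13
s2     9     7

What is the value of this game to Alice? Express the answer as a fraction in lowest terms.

Row minima are 5 and 7, so Alice's maximin is 7; column maxima are 9 and 13, so Bob's minimax is 9. These differ, so the equilibrium is in mixed strategies.
Let Alice play s1 with probability p. Bob is indifferent when 5p + 9(1−p) = 13p + 7(1−p), giving p = 1/5.
Let Bob play r1 with probability q. Alice is indifferent when 5q + 13(1−q) = 9q + 7(1−q), giving q = 3/5.
The value is 5·(3/5) + (13)·(2/5) = 41/5.

41/5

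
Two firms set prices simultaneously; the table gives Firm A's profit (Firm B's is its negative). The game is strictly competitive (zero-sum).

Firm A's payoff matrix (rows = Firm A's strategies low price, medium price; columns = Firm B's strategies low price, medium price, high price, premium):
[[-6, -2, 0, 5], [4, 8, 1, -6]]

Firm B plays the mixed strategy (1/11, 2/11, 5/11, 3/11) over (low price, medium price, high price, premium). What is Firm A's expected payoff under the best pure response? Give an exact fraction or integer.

7/11

low price: (-6)·(1/11) + (-2)·(2/11) + (0)·(5/11) + (5)·(3/11) = 5/11.
medium price: (4)·(1/11) + (8)·(2/11) + (1)·(5/11) + (-6)·(3/11) = 7/11.
The best pure response is medium price with expected payoff 7/11.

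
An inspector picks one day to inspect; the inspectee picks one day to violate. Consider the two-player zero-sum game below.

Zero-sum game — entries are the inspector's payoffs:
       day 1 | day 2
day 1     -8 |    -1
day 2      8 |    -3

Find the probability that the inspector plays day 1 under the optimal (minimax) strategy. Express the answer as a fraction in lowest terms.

Row minima are -8 and -3, so the inspector's maximin is -3; column maxima are 8 and -1, so the inspectee's minimax is -1. These differ, so the equilibrium is in mixed strategies.
Let the inspector play day 1 with probability p. The inspectee is indifferent when −8p + 8(1−p) = −p − 3(1−p), giving p = 11/18.

11/18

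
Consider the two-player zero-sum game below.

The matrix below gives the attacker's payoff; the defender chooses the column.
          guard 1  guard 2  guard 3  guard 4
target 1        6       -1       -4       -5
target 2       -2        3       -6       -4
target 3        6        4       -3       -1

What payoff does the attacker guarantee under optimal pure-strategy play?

-3

Row minima: -5, -6, -3 → the attacker's maximin is -3.
Column maxima: 6, 4, -3, -1 → the defender's minimax is -3.
They coincide at (target 3, guard 3), so the value is -3.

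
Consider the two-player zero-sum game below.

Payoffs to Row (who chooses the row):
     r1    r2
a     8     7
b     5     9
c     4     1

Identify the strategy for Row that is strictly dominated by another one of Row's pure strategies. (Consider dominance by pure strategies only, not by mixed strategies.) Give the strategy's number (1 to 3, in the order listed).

3

Compare c with a: 8 > 4, 7 > 1.
So a strictly dominates c for Row; c is strictly dominated.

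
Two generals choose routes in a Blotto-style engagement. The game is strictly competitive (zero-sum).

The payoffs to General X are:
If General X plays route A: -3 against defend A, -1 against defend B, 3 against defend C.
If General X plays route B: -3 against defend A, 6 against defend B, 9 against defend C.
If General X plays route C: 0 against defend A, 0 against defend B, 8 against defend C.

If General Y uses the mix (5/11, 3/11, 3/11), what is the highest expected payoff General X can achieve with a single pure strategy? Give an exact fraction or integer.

route A: (-3)·(5/11) + (-1)·(3/11) + (3)·(3/11) = -9/11.
route B: (-3)·(5/11) + (6)·(3/11) + (9)·(3/11) = 30/11.
route C: (0)·(5/11) + (0)·(3/11) + (8)·(3/11) = 24/11.
The best pure response is route B with expected payoff 30/11.

30/11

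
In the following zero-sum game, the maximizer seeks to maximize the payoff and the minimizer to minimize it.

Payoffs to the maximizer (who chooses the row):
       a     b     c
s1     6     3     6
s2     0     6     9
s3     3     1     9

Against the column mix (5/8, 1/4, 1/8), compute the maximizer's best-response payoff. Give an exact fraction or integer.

21/4

s1: (6)·(5/8) + (3)·(1/4) + (6)·(1/8) = 21/4.
s2: (0)·(5/8) + (6)·(1/4) + (9)·(1/8) = 21/8.
s3: (3)·(5/8) + (1)·(1/4) + (9)·(1/8) = 13/4.
The best pure response is s1 with expected payoff 21/4.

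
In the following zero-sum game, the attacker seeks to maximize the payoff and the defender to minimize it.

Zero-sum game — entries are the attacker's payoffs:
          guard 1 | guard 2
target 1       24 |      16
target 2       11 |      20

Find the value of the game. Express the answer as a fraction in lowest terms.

304/17

Row minima are 16 and 11, so the attacker's maximin is 16; column maxima are 24 and 20, so the defender's minimax is 20. These differ, so the equilibrium is in mixed strategies.
Let the attacker play target 1 with probability p. The defender is indifferent when 24p + 11(1−p) = 16p + 20(1−p), giving p = 9/17.
Let the defender play guard 1 with probability q. The attacker is indifferent when 24q + 16(1−q) = 11q + 20(1−q), giving q = 4/17.
The value is 24·(4/17) + (16)·(13/17) = 304/17.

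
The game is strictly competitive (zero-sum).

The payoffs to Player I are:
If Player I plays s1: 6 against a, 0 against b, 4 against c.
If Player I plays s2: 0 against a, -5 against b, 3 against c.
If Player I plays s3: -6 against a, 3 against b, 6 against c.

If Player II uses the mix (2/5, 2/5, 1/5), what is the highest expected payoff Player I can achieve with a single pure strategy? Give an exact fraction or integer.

16/5

s1: (6)·(2/5) + (0)·(2/5) + (4)·(1/5) = 16/5.
s2: (0)·(2/5) + (-5)·(2/5) + (3)·(1/5) = -7/5.
s3: (-6)·(2/5) + (3)·(2/5) + (6)·(1/5) = 0.
The best pure response is s1 with expected payoff 16/5.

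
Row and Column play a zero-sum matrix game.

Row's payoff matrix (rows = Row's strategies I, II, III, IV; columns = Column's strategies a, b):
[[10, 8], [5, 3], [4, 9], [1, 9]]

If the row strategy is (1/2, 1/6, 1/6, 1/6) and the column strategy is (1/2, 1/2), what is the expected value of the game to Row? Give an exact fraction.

Against (1/2, 1/2), each row's expected payoff is I: 9; II: 4; III: 13/2; IV: 5.
Taking the (1/2, 1/6, 1/6, 1/6)-weighted average: (1/2)·(9) + (1/6)·(4) + (1/6)·(13/2) + (1/6)·(5) = 85/12.

85/12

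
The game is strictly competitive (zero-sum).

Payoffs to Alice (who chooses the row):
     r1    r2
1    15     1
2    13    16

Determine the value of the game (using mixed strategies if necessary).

Row minima are 1 and 13, so Alice's maximin is 13; column maxima are 15 and 16, so Bob's minimax is 15. These differ, so the equilibrium is in mixed strategies.
Let Alice play 1 with probability p. Bob is indifferent when 15p + 13(1−p) = p + 16(1−p), giving p = 3/17.
Let Bob play r1 with probability q. Alice is indifferent when 15q + (1−q) = 13q + 16(1−q), giving q = 15/17.
The value is 15·(15/17) + (1)·(2/17) = 227/17.

227/17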